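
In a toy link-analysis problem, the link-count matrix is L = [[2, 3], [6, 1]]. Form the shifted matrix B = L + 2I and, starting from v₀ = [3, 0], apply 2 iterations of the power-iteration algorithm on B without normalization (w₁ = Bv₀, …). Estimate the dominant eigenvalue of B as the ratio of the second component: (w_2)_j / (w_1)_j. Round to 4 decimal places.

7.0000

B = L + 2I has rows (4, 3); (6, 3)
w1 = Bv₀ = (4·3 + 3·0; 6·3 + 3·0) = (12, 18)
w2 = Bw1 = (4·12 + 3·18; 6·12 + 3·18) = (102, 126)
Ratio: 126/18 = 7.0000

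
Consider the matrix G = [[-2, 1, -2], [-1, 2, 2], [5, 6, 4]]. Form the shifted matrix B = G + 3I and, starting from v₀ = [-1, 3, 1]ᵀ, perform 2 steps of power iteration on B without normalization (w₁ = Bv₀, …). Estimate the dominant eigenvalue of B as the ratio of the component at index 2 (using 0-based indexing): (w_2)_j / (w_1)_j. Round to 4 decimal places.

B = G + 3I has rows (1, 1, -2); (-1, 5, 2); (5, 6, 7)
w1 = Bv₀ = (1·(-1) + 1·3 + (-2)·1; (-1)·(-1) + 5·3 + 2·1; 5·(-1) + 6·3 + 7·1) = (0, 18, 20)
w2 = Bw1 = (1·0 + 1·18 + (-2)·20; (-1)·0 + 5·18 + 2·20; 5·0 + 6·18 + 7·20) = (-22, 130, 248)
Ratio: 248/20 = 12.4000

12.4000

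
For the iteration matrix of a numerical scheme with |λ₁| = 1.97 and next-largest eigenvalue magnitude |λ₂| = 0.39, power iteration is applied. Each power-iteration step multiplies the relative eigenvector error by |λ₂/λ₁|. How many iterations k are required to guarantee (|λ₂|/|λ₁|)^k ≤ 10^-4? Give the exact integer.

|λ₂/λ₁| = 0.39/1.97 = 0.19797
Need k ≥ ln(10^-4) / ln(0.19797) = -9.2103 / -1.6196 ≈ 5.687
Smallest integer k satisfying the bound: 6

6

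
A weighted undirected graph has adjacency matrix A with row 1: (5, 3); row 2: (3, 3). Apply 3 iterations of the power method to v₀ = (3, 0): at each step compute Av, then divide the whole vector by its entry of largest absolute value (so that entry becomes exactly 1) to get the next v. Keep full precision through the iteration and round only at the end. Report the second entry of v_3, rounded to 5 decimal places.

Av0 = (15.000000, 9.000000); divide by 15.000000 → v1 = (1.000000, 0.600000)
Av1 = (6.800000, 4.800000); divide by 6.800000 → v2 = (1.000000, 0.705882)
Av2 = (7.117647, 5.117647); divide by 7.117647 → v3 = (1.000000, 0.719008)
Requested entry of v3: 522/726 = 0.71901

0.71901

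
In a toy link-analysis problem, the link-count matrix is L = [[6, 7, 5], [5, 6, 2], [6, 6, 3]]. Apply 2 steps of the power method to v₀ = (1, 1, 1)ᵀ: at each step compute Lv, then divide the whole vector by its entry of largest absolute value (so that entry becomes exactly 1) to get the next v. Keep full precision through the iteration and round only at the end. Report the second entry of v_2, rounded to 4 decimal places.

Lv0 = (18.00000, 13.00000, 15.00000); divide by 18.00000 → v1 = (1.00000, 0.72222, 0.83333)
Lv1 = (15.22222, 11.00000, 12.83333); divide by 15.22222 → v2 = (1.00000, 0.72263, 0.84307)
Requested entry of v2: 198/274 = 0.7226

0.7226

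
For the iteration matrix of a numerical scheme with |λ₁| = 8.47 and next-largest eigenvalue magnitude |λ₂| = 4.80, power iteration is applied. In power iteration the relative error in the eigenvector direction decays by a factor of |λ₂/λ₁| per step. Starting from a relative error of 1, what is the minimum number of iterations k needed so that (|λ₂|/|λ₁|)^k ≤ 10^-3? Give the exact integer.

13

|λ₂/λ₁| = 4.80/8.47 = 0.56671
Need k ≥ ln(10^-3) / ln(0.56671) = -6.9078 / -0.5679 ≈ 12.163
Smallest integer k satisfying the bound: 13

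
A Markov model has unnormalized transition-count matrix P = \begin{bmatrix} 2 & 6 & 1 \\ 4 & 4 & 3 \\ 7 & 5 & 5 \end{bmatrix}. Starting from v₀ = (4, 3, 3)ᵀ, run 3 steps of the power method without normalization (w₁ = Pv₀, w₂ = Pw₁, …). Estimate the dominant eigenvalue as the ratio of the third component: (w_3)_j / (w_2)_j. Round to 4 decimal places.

w1 = Pv₀ = (2·4 + 6·3 + 1·3; 4·4 + 4·3 + 3·3; 7·4 + 5·3 + 5·3) = (29, 37, 58)
w2 = Pw1 = (2·29 + 6·37 + 1·58; 4·29 + 4·37 + 3·58; 7·29 + 5·37 + 5·58) = (338, 438, 678)
w3 = Pw2 = (3982, 5138, 7946)
Ratio at component: 7946 / 678 = 11.7198

11.7198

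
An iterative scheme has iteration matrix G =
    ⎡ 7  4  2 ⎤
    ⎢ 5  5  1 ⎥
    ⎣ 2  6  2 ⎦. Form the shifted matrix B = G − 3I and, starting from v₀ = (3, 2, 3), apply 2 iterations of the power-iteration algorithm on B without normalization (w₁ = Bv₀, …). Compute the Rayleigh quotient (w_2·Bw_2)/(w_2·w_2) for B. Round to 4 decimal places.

B = G − 3I has rows (4, 4, 2); (5, 2, 1); (2, 6, -1)
w1 = Bv₀ = (26, 22, 15)
w2 = Bw1 = (222, 189, 169)
Bw2 = (1982, 1657, 1409)
w2·Bw2 = 991298; w2·w2 = 113566; μ ≈ 991298/113566 = 8.7288

8.7288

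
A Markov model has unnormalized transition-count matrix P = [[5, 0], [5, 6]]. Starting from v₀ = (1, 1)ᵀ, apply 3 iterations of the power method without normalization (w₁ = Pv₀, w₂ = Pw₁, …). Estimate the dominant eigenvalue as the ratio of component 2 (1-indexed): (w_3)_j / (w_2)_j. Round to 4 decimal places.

7.3736

w1 = Pv₀ = (5·1 + 0·1; 5·1 + 6·1) = (5, 11)
w2 = Pw1 = (5·5 + 0·11; 5·5 + 6·11) = (25, 91)
w3 = Pw2 = (125, 671)
Ratio at component: 671 / 91 = 7.3736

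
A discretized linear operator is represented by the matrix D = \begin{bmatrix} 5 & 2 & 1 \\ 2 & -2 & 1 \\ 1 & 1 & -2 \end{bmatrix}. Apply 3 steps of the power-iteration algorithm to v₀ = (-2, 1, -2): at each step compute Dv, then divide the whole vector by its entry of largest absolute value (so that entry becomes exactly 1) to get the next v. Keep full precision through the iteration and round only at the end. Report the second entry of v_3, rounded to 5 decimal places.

0.43402

Dv0 = (-10.000000, -8.000000, 3.000000); divide by -10.000000 → v1 = (1.000000, 0.800000, -0.300000)
Dv1 = (6.300000, 0.100000, 2.400000); divide by 6.300000 → v2 = (1.000000, 0.015873, 0.380952)
Dv2 = (5.412698, 2.349206, 0.253968); divide by 5.412698 → v3 = (1.000000, 0.434018, 0.046921)
Requested entry of v3: -148/-341 = 0.43402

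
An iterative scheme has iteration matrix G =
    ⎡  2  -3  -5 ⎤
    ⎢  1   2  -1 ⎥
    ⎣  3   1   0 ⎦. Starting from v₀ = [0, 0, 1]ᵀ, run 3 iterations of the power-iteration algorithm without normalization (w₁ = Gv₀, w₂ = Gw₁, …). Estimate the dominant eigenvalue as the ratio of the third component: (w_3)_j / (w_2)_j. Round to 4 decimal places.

1.7500

w1 = Gv₀ = (2·0 + (-3)·0 + (-5)·1; 1·0 + 2·0 + (-1)·1; 3·0 + 1·0 + 0·1) = (-5, -1, 0)
w2 = Gw1 = (2·(-5) + (-3)·(-1) + (-5)·0; 1·(-5) + 2·(-1) + (-1)·0; 3·(-5) + 1·(-1) + 0·0) = (-7, -7, -16)
w3 = Gw2 = (87, -5, -28)
Ratio at component: -28 / -16 = 1.7500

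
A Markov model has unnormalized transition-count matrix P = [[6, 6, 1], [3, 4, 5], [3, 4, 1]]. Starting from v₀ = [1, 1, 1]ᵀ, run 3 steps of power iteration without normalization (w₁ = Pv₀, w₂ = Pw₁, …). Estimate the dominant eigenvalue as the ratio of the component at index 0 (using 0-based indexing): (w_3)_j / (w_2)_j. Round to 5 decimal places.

λ ≈ 11.42405

w1 = Pv₀ = (6·1 + 6·1 + 1·1; 3·1 + 4·1 + 5·1; 3·1 + 4·1 + 1·1) = (13, 12, 8)
w2 = Pw1 = (6·13 + 6·12 + 1·8; 3·13 + 4·12 + 5·8; 3·13 + 4·12 + 1·8) = (158, 127, 95)
w3 = Pw2 = (1805, 1457, 1077)
Ratio at component: 1805 / 158 = 11.42405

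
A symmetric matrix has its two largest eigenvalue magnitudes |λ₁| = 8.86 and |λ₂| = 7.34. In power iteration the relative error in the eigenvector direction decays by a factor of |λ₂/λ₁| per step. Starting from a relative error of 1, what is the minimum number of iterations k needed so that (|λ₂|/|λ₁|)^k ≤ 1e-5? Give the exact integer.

62

|λ₂/λ₁| = 7.34/8.86 = 0.82844
Need k ≥ ln(1e-5) / ln(0.82844) = -11.5129 / -0.1882 ≈ 61.171
Smallest integer k satisfying the bound: 62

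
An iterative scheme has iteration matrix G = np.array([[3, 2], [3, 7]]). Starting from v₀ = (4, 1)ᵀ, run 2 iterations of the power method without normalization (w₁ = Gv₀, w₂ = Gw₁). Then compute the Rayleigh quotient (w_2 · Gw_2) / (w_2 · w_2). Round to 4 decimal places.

8.1992

w1 = Gv₀ = (14, 19)
w2 = Gw1 = (80, 175)
Gw2 = (590, 1465)
w2·Gw2 = 80·590 + 175·1465 = 303575; w2·w2 = 80·80 + 175·175 = 37025
λ ≈ 303575/37025 = 8.1992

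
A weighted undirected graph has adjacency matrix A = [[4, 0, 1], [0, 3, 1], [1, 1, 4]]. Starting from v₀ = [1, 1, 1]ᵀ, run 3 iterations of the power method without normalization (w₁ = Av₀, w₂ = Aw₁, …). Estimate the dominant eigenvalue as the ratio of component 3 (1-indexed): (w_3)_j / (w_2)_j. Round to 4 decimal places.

λ ≈ 5.3333

w1 = Av₀ = (5, 4, 6)
w2 = Aw1 = (26, 18, 33)
w3 = Aw2 = (137, 87, 176)
Ratio at component: 176 / 33 = 5.3333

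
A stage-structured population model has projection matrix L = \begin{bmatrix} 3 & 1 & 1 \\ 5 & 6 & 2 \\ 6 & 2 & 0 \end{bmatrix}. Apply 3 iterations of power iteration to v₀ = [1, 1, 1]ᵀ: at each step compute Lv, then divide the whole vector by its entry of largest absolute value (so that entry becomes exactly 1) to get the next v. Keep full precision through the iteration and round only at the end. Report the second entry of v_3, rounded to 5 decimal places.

1.00000

Lv0 = (5.000000, 13.000000, 8.000000); divide by 13.000000 → v1 = (0.384615, 1.000000, 0.615385)
Lv1 = (2.769231, 9.153846, 4.307692); divide by 9.153846 → v2 = (0.302521, 1.000000, 0.470588)
Lv2 = (2.378151, 8.453782, 3.815126); divide by 8.453782 → v3 = (0.281312, 1.000000, 0.451292)
Requested entry of v3: 1006/1006 = 1.00000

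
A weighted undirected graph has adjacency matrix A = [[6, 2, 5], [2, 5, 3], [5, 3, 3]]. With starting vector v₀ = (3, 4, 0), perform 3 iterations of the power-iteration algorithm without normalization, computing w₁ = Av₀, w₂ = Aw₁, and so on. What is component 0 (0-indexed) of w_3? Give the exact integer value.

4029

w1 = Av₀ = (26, 26, 27)
w2 = Aw1 = (343, 263, 289)
w3 = Aw2 = (4029, 2868, 3371)
The requested component of w3 is 4029.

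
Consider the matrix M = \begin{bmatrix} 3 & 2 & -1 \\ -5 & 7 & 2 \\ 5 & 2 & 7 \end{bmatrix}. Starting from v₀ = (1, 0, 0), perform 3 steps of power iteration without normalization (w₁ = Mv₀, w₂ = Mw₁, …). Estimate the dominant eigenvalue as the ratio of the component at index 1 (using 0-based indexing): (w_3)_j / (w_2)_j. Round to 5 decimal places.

w1 = Mv₀ = (3·1 + 2·0 + (-1)·0; (-5)·1 + 7·0 + 2·0; 5·1 + 2·0 + 7·0) = (3, -5, 5)
w2 = Mw1 = (3·3 + 2·(-5) + (-1)·5; (-5)·3 + 7·(-5) + 2·5; 5·3 + 2·(-5) + 7·5) = (-6, -40, 40)
w3 = Mw2 = (-138, -170, 170)
Ratio at component: -170 / -40 = 4.25000

4.25000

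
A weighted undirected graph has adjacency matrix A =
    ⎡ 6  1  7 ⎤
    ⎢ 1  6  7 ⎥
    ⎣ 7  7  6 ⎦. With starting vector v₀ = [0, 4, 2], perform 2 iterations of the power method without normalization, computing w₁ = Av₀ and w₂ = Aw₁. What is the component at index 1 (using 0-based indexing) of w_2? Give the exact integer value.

526

w1 = Av₀ = (18, 38, 40)
w2 = Aw1 = (426, 526, 632)
The requested component of w2 is 526.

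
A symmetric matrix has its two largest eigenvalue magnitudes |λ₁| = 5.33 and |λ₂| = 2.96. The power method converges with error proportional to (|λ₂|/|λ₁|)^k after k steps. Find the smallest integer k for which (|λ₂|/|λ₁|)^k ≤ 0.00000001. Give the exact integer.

|λ₂/λ₁| = 2.96/5.33 = 0.55535
Need k ≥ ln(0.00000001) / ln(0.55535) = -18.4207 / -0.5882 ≈ 31.319
Smallest integer k satisfying the bound: 32

32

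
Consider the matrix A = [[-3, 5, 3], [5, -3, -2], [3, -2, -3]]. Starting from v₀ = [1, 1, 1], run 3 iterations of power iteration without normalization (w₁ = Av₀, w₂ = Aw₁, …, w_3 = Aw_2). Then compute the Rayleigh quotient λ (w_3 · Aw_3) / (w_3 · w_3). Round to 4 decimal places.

w1 = Av₀ = ((-3)·1 + 5·1 + 3·1; 5·1 + (-3)·1 + (-2)·1; 3·1 + (-2)·1 + (-3)·1) = (5, 0, -2)
w2 = Aw1 = ((-3)·5 + 5·0 + 3·(-2); 5·5 + (-3)·0 + (-2)·(-2); 3·5 + (-2)·0 + (-3)·(-2)) = (-21, 29, 21)
w3 = Aw2 = (271, -234, -184)
Aw3 = (-2535, 2425, 1833)
w3·Aw3 = 271·(-2535) + (-234)·2425 + (-184)·1833 = -1591707; w3·w3 = 271·271 + (-234)·(-234) + (-184)·(-184) = 162053
λ ≈ -1591707/162053 = -9.8221

λ ≈ -9.8221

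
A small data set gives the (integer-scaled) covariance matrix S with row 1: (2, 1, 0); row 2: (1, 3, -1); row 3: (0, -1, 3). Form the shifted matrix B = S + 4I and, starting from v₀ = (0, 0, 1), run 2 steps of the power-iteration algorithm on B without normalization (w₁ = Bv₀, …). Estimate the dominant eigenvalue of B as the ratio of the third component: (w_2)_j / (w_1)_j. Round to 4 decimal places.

B = S + 4I has rows (6, 1, 0); (1, 7, -1); (0, -1, 7)
w1 = Bv₀ = (6·0 + 1·0 + 0·1; 1·0 + 7·0 + (-1)·1; 0·0 + (-1)·0 + 7·1) = (0, -1, 7)
w2 = Bw1 = (6·0 + 1·(-1) + 0·7; 1·0 + 7·(-1) + (-1)·7; 0·0 + (-1)·(-1) + 7·7) = (-1, -14, 50)
Ratio: 50/7 = 7.1429

7.1429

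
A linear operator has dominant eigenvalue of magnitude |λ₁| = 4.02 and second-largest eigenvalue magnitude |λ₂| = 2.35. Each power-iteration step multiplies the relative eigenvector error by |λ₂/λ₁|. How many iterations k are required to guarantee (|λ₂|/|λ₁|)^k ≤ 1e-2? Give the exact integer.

|λ₂/λ₁| = 2.35/4.02 = 0.58458
Need k ≥ ln(1e-2) / ln(0.58458) = -4.6052 / -0.5369 ≈ 8.578
Smallest integer k satisfying the bound: 9

9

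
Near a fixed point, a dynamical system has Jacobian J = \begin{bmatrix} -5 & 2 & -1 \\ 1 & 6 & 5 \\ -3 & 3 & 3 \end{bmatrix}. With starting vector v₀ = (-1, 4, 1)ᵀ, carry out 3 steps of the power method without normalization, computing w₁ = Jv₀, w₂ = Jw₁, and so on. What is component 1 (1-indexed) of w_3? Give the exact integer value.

548

w1 = Jv₀ = (12, 28, 18)
w2 = Jw1 = (-22, 270, 102)
w3 = Jw2 = (548, 2108, 1182)
The requested component of w3 is 548.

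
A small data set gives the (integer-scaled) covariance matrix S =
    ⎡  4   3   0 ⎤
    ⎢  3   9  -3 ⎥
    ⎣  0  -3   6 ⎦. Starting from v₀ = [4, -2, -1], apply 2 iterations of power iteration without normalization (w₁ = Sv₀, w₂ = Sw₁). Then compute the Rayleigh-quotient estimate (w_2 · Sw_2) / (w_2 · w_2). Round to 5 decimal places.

w1 = Sv₀ = (4·4 + 3·(-2) + 0·(-1); 3·4 + 9·(-2) + (-3)·(-1); 0·4 + (-3)·(-2) + 6·(-1)) = (10, -3, 0)
w2 = Sw1 = (4·10 + 3·(-3) + 0·0; 3·10 + 9·(-3) + (-3)·0; 0·10 + (-3)·(-3) + 6·0) = (31, 3, 9)
Sw2 = (133, 93, 45)
w2·Sw2 = 31·133 + 3·93 + 9·45 = 4807; w2·w2 = 31·31 + 3·3 + 9·9 = 1051
λ ≈ 4807/1051 = 4.57374

4.57374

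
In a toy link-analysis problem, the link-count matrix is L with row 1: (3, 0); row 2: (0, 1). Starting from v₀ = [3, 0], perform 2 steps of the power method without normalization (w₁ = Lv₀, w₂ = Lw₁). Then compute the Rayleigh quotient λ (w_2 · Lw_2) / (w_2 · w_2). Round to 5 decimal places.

w1 = Lv₀ = (3·3 + 0·0; 0·3 + 1·0) = (9, 0)
w2 = Lw1 = (3·9 + 0·0; 0·9 + 1·0) = (27, 0)
Lw2 = (81, 0)
w2·Lw2 = 27·81 + 0·0 = 2187; w2·w2 = 27·27 + 0·0 = 729
λ ≈ 2187/729 = 3.00000

λ ≈ 3.00000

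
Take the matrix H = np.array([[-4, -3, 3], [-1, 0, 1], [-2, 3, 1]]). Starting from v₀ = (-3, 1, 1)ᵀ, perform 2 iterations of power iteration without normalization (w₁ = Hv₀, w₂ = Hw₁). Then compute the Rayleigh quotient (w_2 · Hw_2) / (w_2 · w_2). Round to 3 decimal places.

λ ≈ -4.141

w1 = Hv₀ = ((-4)·(-3) + (-3)·1 + 3·1; (-1)·(-3) + 0·1 + 1·1; (-2)·(-3) + 3·1 + 1·1) = (12, 4, 10)
w2 = Hw1 = ((-4)·12 + (-3)·4 + 3·10; (-1)·12 + 0·4 + 1·10; (-2)·12 + 3·4 + 1·10) = (-30, -2, -2)
Hw2 = (120, 28, 52)
w2·Hw2 = (-30)·120 + (-2)·28 + (-2)·52 = -3760; w2·w2 = (-30)·(-30) + (-2)·(-2) + (-2)·(-2) = 908
λ ≈ -3760/908 = -4.141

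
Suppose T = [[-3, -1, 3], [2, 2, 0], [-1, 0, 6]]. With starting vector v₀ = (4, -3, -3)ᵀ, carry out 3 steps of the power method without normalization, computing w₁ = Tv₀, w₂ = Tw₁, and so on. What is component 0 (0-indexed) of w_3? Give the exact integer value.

w1 = Tv₀ = ((-3)·4 + (-1)·(-3) + 3·(-3); 2·4 + 2·(-3) + 0·(-3); (-1)·4 + 0·(-3) + 6·(-3)) = (-18, 2, -22)
w2 = Tw1 = ((-3)·(-18) + (-1)·2 + 3·(-22); 2·(-18) + 2·2 + 0·(-22); (-1)·(-18) + 0·2 + 6·(-22)) = (-14, -32, -114)
w3 = Tw2 = (-268, -92, -670)
The requested component of w3 is -268.

-268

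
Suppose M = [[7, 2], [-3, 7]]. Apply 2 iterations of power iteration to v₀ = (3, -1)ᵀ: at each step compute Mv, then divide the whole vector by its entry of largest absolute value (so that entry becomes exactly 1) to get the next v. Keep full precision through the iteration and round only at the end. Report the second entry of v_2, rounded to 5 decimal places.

1.00000

Mv0 = (19.000000, -16.000000); divide by 19.000000 → v1 = (1.000000, -0.842105)
Mv1 = (5.315789, -8.894737); divide by -8.894737 → v2 = (-0.597633, 1.000000)
Requested entry of v2: -169/-169 = 1.00000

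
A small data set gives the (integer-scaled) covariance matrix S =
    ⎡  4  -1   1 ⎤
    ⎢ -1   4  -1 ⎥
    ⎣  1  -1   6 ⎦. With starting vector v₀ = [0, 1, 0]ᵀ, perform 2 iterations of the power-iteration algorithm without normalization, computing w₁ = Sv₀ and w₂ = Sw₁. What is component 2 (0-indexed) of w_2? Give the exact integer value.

-11

w1 = Sv₀ = (4·0 + (-1)·1 + 1·0; (-1)·0 + 4·1 + (-1)·0; 1·0 + (-1)·1 + 6·0) = (-1, 4, -1)
w2 = Sw1 = (4·(-1) + (-1)·4 + 1·(-1); (-1)·(-1) + 4·4 + (-1)·(-1); 1·(-1) + (-1)·4 + 6·(-1)) = (-9, 18, -11)
The requested component of w2 is -11.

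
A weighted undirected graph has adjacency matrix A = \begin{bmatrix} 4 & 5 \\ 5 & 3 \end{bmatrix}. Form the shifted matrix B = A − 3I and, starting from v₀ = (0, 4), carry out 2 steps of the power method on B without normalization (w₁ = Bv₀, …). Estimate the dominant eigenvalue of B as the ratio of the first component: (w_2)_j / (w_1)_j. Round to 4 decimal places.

μ ≈ 1.0000

B = A − 3I has rows (1, 5); (5, 0)
w1 = Bv₀ = (20, 0)
w2 = Bw1 = (20, 100)
Ratio: 20/20 = 1.0000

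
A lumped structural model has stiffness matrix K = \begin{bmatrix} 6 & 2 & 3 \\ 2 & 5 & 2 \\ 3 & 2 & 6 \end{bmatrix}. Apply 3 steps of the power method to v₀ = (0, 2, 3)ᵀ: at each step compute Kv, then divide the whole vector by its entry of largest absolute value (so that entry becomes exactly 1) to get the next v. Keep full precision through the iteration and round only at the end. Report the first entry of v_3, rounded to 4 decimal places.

0.9604

Kv0 = (13.00000, 16.00000, 22.00000); divide by 22.00000 → v1 = (0.59091, 0.72727, 1.00000)
Kv1 = (8.00000, 6.81818, 9.22727); divide by 9.22727 → v2 = (0.86700, 0.73892, 1.00000)
Kv2 = (9.67980, 7.42857, 10.07882); divide by 10.07882 → v3 = (0.96041, 0.73705, 1.00000)
Requested entry of v3: 1965/2046 = 0.9604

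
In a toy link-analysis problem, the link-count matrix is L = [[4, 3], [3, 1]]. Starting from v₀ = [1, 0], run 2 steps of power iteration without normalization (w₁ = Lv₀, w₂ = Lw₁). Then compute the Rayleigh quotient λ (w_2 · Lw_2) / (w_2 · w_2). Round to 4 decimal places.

w1 = Lv₀ = (4·1 + 3·0; 3·1 + 1·0) = (4, 3)
w2 = Lw1 = (4·4 + 3·3; 3·4 + 1·3) = (25, 15)
Lw2 = (145, 90)
w2·Lw2 = 25·145 + 15·90 = 4975; w2·w2 = 25·25 + 15·15 = 850
λ ≈ 4975/850 = 5.8529

λ ≈ 5.8529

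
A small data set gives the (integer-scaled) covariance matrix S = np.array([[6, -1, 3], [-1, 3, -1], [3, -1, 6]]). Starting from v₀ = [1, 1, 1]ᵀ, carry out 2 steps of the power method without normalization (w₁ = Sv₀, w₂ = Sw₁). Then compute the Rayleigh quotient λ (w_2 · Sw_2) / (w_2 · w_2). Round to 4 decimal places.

λ ≈ 9.2612

w1 = Sv₀ = (6·1 + (-1)·1 + 3·1; (-1)·1 + 3·1 + (-1)·1; 3·1 + (-1)·1 + 6·1) = (8, 1, 8)
w2 = Sw1 = (6·8 + (-1)·1 + 3·8; (-1)·8 + 3·1 + (-1)·8; 3·8 + (-1)·1 + 6·8) = (71, -13, 71)
Sw2 = (652, -181, 652)
w2·Sw2 = 71·652 + (-13)·(-181) + 71·652 = 94937; w2·w2 = 71·71 + (-13)·(-13) + 71·71 = 10251
λ ≈ 94937/10251 = 9.2612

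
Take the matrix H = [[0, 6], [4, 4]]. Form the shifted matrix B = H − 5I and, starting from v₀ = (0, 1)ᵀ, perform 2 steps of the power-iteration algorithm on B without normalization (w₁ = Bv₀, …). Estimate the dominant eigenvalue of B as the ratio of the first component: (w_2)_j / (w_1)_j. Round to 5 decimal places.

B = H − 5I has rows (-5, 6); (4, -1)
w1 = Bv₀ = ((-5)·0 + 6·1; 4·0 + (-1)·1) = (6, -1)
w2 = Bw1 = ((-5)·6 + 6·(-1); 4·6 + (-1)·(-1)) = (-36, 25)
Ratio: -36/6 = -6.00000

-6.00000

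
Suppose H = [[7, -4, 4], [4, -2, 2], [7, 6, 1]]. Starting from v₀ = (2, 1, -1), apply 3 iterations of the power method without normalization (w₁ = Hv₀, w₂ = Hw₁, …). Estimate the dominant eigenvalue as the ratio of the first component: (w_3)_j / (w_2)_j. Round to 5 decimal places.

w1 = Hv₀ = (6, 4, 19)
w2 = Hw1 = (102, 54, 85)
w3 = Hw2 = (838, 470, 1123)
Ratio at component: 838 / 102 = 8.21569

λ ≈ 8.21569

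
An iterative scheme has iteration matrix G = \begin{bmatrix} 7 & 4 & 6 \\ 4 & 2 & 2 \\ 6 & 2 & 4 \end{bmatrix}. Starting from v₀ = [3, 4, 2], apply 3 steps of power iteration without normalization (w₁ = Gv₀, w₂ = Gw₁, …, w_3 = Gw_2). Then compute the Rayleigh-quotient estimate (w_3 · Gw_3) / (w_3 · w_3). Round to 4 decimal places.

w1 = Gv₀ = (49, 24, 34)
w2 = Gw1 = (643, 312, 478)
w3 = Gw2 = (8617, 4152, 6394)
Gw3 = (115291, 55560, 85582)
w3·Gw3 = 8617·115291 + 4152·55560 + 6394·85582 = 1771358975; w3·w3 = 8617·8617 + 4152·4152 + 6394·6394 = 132375029
λ ≈ 1771358975/132375029 = 13.3814

13.3814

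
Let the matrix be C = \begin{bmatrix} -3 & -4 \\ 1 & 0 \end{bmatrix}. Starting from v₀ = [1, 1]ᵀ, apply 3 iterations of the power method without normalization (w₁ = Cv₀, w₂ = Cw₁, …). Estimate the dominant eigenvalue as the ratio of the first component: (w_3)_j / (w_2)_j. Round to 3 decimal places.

w1 = Cv₀ = (-7, 1)
w2 = Cw1 = (17, -7)
w3 = Cw2 = (-23, 17)
Ratio at component: -23 / 17 = -1.353

-1.353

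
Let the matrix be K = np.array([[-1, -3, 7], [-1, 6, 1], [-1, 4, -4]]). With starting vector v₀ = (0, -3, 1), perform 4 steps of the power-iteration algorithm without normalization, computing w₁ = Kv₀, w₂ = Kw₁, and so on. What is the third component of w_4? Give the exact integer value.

-1811

w1 = Kv₀ = ((-1)·0 + (-3)·(-3) + 7·1; (-1)·0 + 6·(-3) + 1·1; (-1)·0 + 4·(-3) + (-4)·1) = (16, -17, -16)
w2 = Kw1 = ((-1)·16 + (-3)·(-17) + 7·(-16); (-1)·16 + 6·(-17) + 1·(-16); (-1)·16 + 4·(-17) + (-4)·(-16)) = (-77, -134, -20)
w3 = Kw2 = (339, -747, -379)
w4 = Kw3 = (-751, -5200, -1811)
The requested component of w4 is -1811.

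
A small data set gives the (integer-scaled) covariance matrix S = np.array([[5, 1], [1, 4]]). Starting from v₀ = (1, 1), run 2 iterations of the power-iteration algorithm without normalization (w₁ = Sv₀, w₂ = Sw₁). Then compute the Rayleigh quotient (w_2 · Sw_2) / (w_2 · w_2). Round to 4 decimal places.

w1 = Sv₀ = (6, 5)
w2 = Sw1 = (35, 26)
Sw2 = (201, 139)
w2·Sw2 = 35·201 + 26·139 = 10649; w2·w2 = 35·35 + 26·26 = 1901
λ ≈ 10649/1901 = 5.6018

λ ≈ 5.6018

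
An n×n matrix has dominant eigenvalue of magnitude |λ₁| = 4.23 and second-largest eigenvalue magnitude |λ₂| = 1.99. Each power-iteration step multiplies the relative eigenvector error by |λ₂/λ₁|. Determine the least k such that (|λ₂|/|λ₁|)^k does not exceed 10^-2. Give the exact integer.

7

|λ₂/λ₁| = 1.99/4.23 = 0.47045
Need k ≥ ln(10^-2) / ln(0.47045) = -4.6052 / -0.7541 ≈ 6.107
Smallest integer k satisfying the bound: 7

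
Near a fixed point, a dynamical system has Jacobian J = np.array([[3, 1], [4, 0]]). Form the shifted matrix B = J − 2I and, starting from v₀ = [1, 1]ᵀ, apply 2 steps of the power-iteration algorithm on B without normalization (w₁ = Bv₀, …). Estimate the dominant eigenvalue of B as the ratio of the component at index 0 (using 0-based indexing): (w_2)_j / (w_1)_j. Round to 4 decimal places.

B = J − 2I has rows (1, 1); (4, -2)
w1 = Bv₀ = (2, 2)
w2 = Bw1 = (4, 4)
Ratio: 4/2 = 2.0000

μ ≈ 2.0000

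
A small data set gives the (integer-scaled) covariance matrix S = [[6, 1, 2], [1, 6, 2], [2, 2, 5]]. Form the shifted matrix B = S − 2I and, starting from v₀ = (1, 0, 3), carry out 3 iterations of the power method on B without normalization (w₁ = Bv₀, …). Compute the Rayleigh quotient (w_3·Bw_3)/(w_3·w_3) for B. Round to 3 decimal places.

μ ≈ 6.998

B = S − 2I has rows (4, 1, 2); (1, 4, 2); (2, 2, 3)
w1 = Bv₀ = (10, 7, 11)
w2 = Bw1 = (69, 60, 67)
w3 = Bw2 = (470, 443, 459)
Bw3 = (3241, 3160, 3203)
w3·Bw3 = 4393327; w3·w3 = 627830; μ ≈ 4393327/627830 = 6.998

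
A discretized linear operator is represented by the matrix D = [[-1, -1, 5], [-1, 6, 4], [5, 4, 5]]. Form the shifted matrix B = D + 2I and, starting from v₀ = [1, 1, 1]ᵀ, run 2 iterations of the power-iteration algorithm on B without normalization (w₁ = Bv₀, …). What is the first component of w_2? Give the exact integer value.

74

B = D + 2I has rows (1, -1, 5); (-1, 8, 4); (5, 4, 7)
w1 = Bv₀ = (1·1 + (-1)·1 + 5·1; (-1)·1 + 8·1 + 4·1; 5·1 + 4·1 + 7·1) = (5, 11, 16)
w2 = Bw1 = (1·5 + (-1)·11 + 5·16; (-1)·5 + 8·11 + 4·16; 5·5 + 4·11 + 7·16) = (74, 147, 181)
Requested component of w2: 74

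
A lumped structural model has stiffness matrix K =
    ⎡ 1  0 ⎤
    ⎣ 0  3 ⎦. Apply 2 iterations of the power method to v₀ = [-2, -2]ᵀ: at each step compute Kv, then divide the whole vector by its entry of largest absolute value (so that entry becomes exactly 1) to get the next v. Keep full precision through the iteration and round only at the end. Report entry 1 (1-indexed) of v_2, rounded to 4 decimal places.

Kv0 = (-2.00000, -6.00000); divide by -6.00000 → v1 = (0.33333, 1.00000)
Kv1 = (0.33333, 3.00000); divide by 3.00000 → v2 = (0.11111, 1.00000)
Requested entry of v2: -2/-18 = 0.1111

0.1111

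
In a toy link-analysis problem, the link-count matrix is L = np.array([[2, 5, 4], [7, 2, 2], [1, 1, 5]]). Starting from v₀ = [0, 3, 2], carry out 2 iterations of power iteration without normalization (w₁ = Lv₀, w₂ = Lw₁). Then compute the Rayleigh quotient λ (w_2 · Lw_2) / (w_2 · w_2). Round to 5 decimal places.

w1 = Lv₀ = (23, 10, 13)
w2 = Lw1 = (148, 207, 98)
Lw2 = (1723, 1646, 845)
w2·Lw2 = 148·1723 + 207·1646 + 98·845 = 678536; w2·w2 = 148·148 + 207·207 + 98·98 = 74357
λ ≈ 678536/74357 = 9.12538

9.12538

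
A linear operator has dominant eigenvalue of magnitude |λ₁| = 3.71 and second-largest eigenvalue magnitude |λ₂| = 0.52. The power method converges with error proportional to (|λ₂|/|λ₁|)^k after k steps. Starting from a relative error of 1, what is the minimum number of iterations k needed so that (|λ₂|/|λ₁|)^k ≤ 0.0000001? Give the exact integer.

|λ₂/λ₁| = 0.52/3.71 = 0.14016
Need k ≥ ln(0.0000001) / ln(0.14016) = -16.1181 / -1.9650 ≈ 8.203
Smallest integer k satisfying the bound: 9

9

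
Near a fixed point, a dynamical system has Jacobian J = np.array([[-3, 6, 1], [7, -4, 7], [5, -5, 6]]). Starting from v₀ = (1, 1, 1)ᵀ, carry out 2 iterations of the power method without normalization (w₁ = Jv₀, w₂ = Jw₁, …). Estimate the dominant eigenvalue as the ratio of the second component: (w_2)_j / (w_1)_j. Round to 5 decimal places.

λ ≈ 3.00000

w1 = Jv₀ = ((-3)·1 + 6·1 + 1·1; 7·1 + (-4)·1 + 7·1; 5·1 + (-5)·1 + 6·1) = (4, 10, 6)
w2 = Jw1 = ((-3)·4 + 6·10 + 1·6; 7·4 + (-4)·10 + 7·6; 5·4 + (-5)·10 + 6·6) = (54, 30, 6)
Ratio at component: 30 / 10 = 3.00000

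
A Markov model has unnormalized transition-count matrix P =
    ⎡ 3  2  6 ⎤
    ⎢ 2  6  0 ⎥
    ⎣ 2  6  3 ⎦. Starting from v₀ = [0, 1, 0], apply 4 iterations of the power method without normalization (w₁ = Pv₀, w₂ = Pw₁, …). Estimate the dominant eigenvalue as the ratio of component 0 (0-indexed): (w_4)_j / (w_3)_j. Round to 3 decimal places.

9.488

w1 = Pv₀ = (2, 6, 6)
w2 = Pw1 = (54, 40, 58)
w3 = Pw2 = (590, 348, 522)
w4 = Pw3 = (5598, 3268, 4834)
Ratio at component: 5598 / 590 = 9.488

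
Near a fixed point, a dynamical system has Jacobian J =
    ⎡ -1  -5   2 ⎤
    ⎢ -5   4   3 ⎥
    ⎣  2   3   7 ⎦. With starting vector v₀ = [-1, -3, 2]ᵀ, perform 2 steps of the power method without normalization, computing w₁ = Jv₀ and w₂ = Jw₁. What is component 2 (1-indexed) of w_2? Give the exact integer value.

w1 = Jv₀ = (20, -1, 3)
w2 = Jw1 = (-9, -95, 58)
The requested component of w2 is -95.

-95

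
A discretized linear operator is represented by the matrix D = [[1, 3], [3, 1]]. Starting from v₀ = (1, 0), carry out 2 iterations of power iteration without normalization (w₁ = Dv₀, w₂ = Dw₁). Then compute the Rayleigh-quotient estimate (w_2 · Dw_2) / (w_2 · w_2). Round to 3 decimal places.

3.647

w1 = Dv₀ = (1, 3)
w2 = Dw1 = (10, 6)
Dw2 = (28, 36)
w2·Dw2 = 10·28 + 6·36 = 496; w2·w2 = 10·10 + 6·6 = 136
λ ≈ 496/136 = 3.647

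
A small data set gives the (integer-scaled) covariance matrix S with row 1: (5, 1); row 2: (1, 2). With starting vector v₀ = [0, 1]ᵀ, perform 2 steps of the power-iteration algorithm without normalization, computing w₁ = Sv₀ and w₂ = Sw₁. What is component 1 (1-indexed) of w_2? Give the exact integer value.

w1 = Sv₀ = (5·0 + 1·1; 1·0 + 2·1) = (1, 2)
w2 = Sw1 = (5·1 + 1·2; 1·1 + 2·2) = (7, 5)
The requested component of w2 is 7.

7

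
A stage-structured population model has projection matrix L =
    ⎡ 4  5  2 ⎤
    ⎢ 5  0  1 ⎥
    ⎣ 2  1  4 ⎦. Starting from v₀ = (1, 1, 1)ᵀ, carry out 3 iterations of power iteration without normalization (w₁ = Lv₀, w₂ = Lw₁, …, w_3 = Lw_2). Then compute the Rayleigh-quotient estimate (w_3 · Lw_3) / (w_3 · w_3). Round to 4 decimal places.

w1 = Lv₀ = (11, 6, 7)
w2 = Lw1 = (88, 62, 56)
w3 = Lw2 = (774, 496, 462)
Lw3 = (6500, 4332, 3892)
w3·Lw3 = 774·6500 + 496·4332 + 462·3892 = 8977776; w3·w3 = 774·774 + 496·496 + 462·462 = 1058536
λ ≈ 8977776/1058536 = 8.4813

λ ≈ 8.4813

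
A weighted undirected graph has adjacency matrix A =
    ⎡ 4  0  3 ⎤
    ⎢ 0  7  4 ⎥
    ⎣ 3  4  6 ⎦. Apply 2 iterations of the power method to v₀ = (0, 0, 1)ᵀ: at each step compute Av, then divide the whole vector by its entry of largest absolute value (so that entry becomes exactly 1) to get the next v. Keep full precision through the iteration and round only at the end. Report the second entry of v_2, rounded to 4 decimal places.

0.8525

Av0 = (3.00000, 4.00000, 6.00000); divide by 6.00000 → v1 = (0.50000, 0.66667, 1.00000)
Av1 = (5.00000, 8.66667, 10.16667); divide by 10.16667 → v2 = (0.49180, 0.85246, 1.00000)
Requested entry of v2: 52/61 = 0.8525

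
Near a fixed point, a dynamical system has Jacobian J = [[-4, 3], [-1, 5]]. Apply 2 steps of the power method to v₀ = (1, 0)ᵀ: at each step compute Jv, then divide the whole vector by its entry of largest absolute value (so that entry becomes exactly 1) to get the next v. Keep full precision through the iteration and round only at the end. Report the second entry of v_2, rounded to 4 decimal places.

-0.0769

Jv0 = (-4.00000, -1.00000); divide by -4.00000 → v1 = (1.00000, 0.25000)
Jv1 = (-3.25000, 0.25000); divide by -3.25000 → v2 = (1.00000, -0.07692)
Requested entry of v2: -1/13 = -0.0769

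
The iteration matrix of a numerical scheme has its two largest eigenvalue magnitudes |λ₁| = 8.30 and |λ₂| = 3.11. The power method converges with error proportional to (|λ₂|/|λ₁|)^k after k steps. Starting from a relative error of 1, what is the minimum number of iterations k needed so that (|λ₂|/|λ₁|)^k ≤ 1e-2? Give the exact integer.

|λ₂/λ₁| = 3.11/8.30 = 0.37470
Need k ≥ ln(1e-2) / ln(0.37470) = -4.6052 / -0.9816 ≈ 4.691
Smallest integer k satisfying the bound: 5

5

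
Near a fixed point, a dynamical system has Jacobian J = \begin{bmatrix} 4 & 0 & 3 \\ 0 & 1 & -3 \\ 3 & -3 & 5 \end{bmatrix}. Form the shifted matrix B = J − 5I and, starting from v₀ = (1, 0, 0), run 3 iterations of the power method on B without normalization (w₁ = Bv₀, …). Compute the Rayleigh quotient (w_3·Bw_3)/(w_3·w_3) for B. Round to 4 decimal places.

B = J − 5I has rows (-1, 0, 3); (0, -4, -3); (3, -3, 0)
w1 = Bv₀ = ((-1)·1 + 0·0 + 3·0; 0·1 + (-4)·0 + (-3)·0; 3·1 + (-3)·0 + 0·0) = (-1, 0, 3)
w2 = Bw1 = ((-1)·(-1) + 0·0 + 3·3; 0·(-1) + (-4)·0 + (-3)·3; 3·(-1) + (-3)·0 + 0·3) = (10, -9, -3)
w3 = Bw2 = (-19, 45, 57)
Bw3 = (190, -351, -192)
w3·Bw3 = -30349; w3·w3 = 5635; μ ≈ -30349/5635 = -5.3858

μ ≈ -5.3858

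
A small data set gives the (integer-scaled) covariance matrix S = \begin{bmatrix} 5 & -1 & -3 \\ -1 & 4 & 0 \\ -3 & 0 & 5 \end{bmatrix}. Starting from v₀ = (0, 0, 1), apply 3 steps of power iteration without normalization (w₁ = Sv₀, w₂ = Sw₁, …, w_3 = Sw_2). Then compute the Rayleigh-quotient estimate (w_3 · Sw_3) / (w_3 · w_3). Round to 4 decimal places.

w1 = Sv₀ = (5·0 + (-1)·0 + (-3)·1; (-1)·0 + 4·0 + 0·1; (-3)·0 + 0·0 + 5·1) = (-3, 0, 5)
w2 = Sw1 = (5·(-3) + (-1)·0 + (-3)·5; (-1)·(-3) + 4·0 + 0·5; (-3)·(-3) + 0·0 + 5·5) = (-30, 3, 34)
w3 = Sw2 = (-255, 42, 260)
Sw3 = (-2097, 423, 2065)
w3·Sw3 = (-255)·(-2097) + 42·423 + 260·2065 = 1089401; w3·w3 = (-255)·(-255) + 42·42 + 260·260 = 134389
λ ≈ 1089401/134389 = 8.1063

8.1063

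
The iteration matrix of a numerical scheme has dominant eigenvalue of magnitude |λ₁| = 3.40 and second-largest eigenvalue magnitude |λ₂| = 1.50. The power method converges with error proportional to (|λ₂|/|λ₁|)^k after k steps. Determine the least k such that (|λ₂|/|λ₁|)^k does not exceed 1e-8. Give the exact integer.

23

|λ₂/λ₁| = 1.50/3.40 = 0.44118
Need k ≥ ln(1e-8) / ln(0.44118) = -18.4207 / -0.8183 ≈ 22.511
Smallest integer k satisfying the bound: 23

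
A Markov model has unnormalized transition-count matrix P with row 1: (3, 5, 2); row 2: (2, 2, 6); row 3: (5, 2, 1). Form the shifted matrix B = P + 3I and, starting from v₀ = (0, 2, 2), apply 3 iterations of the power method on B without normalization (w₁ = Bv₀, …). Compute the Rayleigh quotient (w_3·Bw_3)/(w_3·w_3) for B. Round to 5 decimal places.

B = P + 3I has rows (6, 5, 2); (2, 5, 6); (5, 2, 4)
w1 = Bv₀ = (6·0 + 5·2 + 2·2; 2·0 + 5·2 + 6·2; 5·0 + 2·2 + 4·2) = (14, 22, 12)
w2 = Bw1 = (6·14 + 5·22 + 2·12; 2·14 + 5·22 + 6·12; 5·14 + 2·22 + 4·12) = (218, 210, 162)
w3 = Bw2 = (2682, 2458, 2158)
Bw3 = (32698, 30602, 26958)
w3·Bw3 = 221091116; w3·w3 = 17891852; μ ≈ 221091116/17891852 = 12.35708

μ ≈ 12.35708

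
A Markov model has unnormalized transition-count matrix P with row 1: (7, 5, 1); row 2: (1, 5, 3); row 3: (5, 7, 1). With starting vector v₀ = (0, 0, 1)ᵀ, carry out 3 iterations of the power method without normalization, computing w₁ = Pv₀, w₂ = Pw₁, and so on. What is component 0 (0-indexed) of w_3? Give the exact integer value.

w1 = Pv₀ = (1, 3, 1)
w2 = Pw1 = (23, 19, 27)
w3 = Pw2 = (283, 199, 275)
The requested component of w3 is 283.

283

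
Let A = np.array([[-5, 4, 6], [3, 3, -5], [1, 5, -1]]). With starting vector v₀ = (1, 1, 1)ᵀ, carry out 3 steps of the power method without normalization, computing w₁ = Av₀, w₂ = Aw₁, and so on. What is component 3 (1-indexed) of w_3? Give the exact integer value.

w1 = Av₀ = (5, 1, 5)
w2 = Aw1 = (9, -7, 5)
w3 = Aw2 = (-43, -19, -31)
The requested component of w3 is -31.

-31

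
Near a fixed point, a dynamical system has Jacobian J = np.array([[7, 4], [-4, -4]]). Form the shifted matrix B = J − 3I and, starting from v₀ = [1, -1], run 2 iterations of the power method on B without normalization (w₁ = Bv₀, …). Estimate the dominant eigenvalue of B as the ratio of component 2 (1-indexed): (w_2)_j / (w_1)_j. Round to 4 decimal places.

μ ≈ -7.0000

B = J − 3I has rows (4, 4); (-4, -7)
w1 = Bv₀ = (4·1 + 4·(-1); (-4)·1 + (-7)·(-1)) = (0, 3)
w2 = Bw1 = (4·0 + 4·3; (-4)·0 + (-7)·3) = (12, -21)
Ratio: -21/3 = -7.0000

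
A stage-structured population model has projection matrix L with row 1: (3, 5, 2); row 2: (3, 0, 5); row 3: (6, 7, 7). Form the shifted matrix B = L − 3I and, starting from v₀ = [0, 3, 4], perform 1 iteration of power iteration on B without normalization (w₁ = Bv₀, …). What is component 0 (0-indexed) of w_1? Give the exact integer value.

23

B = L − 3I has rows (0, 5, 2); (3, -3, 5); (6, 7, 4)
w1 = Bv₀ = (23, 11, 37)
Requested component of w1: 23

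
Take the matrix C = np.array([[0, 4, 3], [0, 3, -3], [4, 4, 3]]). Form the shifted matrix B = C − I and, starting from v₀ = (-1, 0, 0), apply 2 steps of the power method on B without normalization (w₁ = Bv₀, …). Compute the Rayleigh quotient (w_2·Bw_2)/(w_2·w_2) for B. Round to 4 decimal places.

B = C − I has rows (-1, 4, 3); (0, 2, -3); (4, 4, 2)
w1 = Bv₀ = ((-1)·(-1) + 4·0 + 3·0; 0·(-1) + 2·0 + (-3)·0; 4·(-1) + 4·0 + 2·0) = (1, 0, -4)
w2 = Bw1 = ((-1)·1 + 4·0 + 3·(-4); 0·1 + 2·0 + (-3)·(-4); 4·1 + 4·0 + 2·(-4)) = (-13, 12, -4)
Bw2 = (49, 36, -12)
w2·Bw2 = -157; w2·w2 = 329; μ ≈ -157/329 = -0.4772

-0.4772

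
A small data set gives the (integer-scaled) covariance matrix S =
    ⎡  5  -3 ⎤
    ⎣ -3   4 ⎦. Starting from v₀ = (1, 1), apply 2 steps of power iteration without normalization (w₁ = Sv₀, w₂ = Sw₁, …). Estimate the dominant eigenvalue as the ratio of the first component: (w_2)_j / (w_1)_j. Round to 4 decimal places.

λ ≈ 3.5000

w1 = Sv₀ = (5·1 + (-3)·1; (-3)·1 + 4·1) = (2, 1)
w2 = Sw1 = (5·2 + (-3)·1; (-3)·2 + 4·1) = (7, -2)
Ratio at component: 7 / 2 = 3.5000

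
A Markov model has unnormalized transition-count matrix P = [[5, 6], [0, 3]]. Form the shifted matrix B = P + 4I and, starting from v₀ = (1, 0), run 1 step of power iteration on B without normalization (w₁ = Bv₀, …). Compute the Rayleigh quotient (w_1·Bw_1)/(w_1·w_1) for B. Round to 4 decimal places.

9.0000

B = P + 4I has rows (9, 6); (0, 7)
w1 = Bv₀ = (9, 0)
Bw1 = (81, 0)
w1·Bw1 = 729; w1·w1 = 81; μ ≈ 729/81 = 9.0000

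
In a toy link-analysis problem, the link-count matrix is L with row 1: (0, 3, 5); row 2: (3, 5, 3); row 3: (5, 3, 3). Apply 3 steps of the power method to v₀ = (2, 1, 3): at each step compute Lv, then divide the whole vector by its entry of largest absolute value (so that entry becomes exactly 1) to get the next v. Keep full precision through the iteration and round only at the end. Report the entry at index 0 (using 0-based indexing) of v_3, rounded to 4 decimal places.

Lv0 = (18.00000, 20.00000, 22.00000); divide by 22.00000 → v1 = (0.81818, 0.90909, 1.00000)
Lv1 = (7.72727, 10.00000, 9.81818); divide by 10.00000 → v2 = (0.77273, 1.00000, 0.98182)
Lv2 = (7.90909, 10.26364, 9.80909); divide by 10.26364 → v3 = (0.77059, 1.00000, 0.95571)
Requested entry of v3: 1740/2258 = 0.7706

0.7706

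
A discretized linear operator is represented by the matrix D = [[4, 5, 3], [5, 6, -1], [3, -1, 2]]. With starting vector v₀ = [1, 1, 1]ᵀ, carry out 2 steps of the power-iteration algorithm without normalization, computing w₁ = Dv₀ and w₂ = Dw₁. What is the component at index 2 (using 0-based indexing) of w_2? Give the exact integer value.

34

w1 = Dv₀ = (4·1 + 5·1 + 3·1; 5·1 + 6·1 + (-1)·1; 3·1 + (-1)·1 + 2·1) = (12, 10, 4)
w2 = Dw1 = (4·12 + 5·10 + 3·4; 5·12 + 6·10 + (-1)·4; 3·12 + (-1)·10 + 2·4) = (110, 116, 34)
The requested component of w2 is 34.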